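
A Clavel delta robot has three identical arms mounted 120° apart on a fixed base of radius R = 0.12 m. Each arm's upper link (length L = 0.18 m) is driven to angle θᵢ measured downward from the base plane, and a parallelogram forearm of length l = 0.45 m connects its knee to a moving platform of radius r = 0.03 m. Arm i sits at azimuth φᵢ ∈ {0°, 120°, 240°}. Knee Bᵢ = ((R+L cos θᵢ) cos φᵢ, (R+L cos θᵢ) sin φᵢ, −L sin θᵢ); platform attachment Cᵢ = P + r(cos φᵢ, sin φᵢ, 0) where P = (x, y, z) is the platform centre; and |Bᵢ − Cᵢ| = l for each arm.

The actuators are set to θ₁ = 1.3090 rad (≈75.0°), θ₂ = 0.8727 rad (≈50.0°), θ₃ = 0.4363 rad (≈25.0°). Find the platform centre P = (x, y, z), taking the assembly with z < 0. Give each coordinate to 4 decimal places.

S1 = (0.1366·cos0.0°, 0.1366·sin0.0°, -0.1739) = (0.1366, 0.0000, -0.1739)
S2 = (0.2057·cos120.0°, 0.2057·sin120.0°, -0.1379) = (-0.1028, 0.1781, -0.1379)
S3 = (0.2531·cos240.0°, 0.2531·sin240.0°, -0.0761) = (-0.1266, -0.2192, -0.0761)
eliminate P² terms by subtracting sphere 1 from 2 and 3
linear system: -0.4789x+0.3563y = 0.0124−0.0719z; -0.5263x+-0.4384y = 0.0210−0.1956z
Cramer: x(z) = -0.0325+0.2547z;  y(z) = -0.0088+0.1404z
sphere 1 gives Az²+Bz+C=0 with A=1.0846, B=0.2591, C=-0.1436;  B²−4AC=0.6901;  roots -0.5024, 0.2635;  negative root z = -0.5024
x = -0.1605, y = -0.0793

(-0.1605, -0.0793, -0.5024)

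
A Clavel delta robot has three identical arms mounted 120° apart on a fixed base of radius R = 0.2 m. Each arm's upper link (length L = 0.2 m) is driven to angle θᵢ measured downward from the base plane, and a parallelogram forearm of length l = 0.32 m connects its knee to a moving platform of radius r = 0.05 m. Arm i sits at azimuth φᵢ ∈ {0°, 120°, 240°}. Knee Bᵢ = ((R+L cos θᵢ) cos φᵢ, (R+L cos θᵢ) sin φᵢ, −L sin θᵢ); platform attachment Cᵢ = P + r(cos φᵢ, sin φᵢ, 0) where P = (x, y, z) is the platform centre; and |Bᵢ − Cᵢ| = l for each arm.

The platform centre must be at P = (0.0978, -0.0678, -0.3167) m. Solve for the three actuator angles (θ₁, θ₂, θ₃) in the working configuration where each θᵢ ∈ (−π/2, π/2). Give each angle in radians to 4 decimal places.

θ₁ = 0.5233, θ₂ = 1.3961, θ₃ = 0.9600

rotate P by −φ1: (0.0978, -0.0678, -0.3167)
  A=0.0522, B=-0.3167, C=(l²−L²−A²−y'²−z²)/(2L)=-0.1131
  θ1 = atan2(B,A) + arccos(C/0.3210) = 0.5233
arm 2 (φ=120.0°): x'=-0.1076, y'=-0.0508
  A=0.2576, B=-0.3167, C=(l²−L²−A²−y'²−z²)/(2L)=-0.2671
  γ=atan2(-0.3167,0.2576)=-0.8879;  ψ=arccos(-0.6543)=2.2840;  θ2=γ+ψ≈1.3961
arm 3 (φ=240.0°): x'=0.0098, y'=0.1186
  A cos θ + B sin θ = C:  0.1402·cos θ + -0.3167·sin θ = -0.1790
  √(A²+B²)=0.3463;  θ3 = -1.1541+2.1141 ≈ 0.9600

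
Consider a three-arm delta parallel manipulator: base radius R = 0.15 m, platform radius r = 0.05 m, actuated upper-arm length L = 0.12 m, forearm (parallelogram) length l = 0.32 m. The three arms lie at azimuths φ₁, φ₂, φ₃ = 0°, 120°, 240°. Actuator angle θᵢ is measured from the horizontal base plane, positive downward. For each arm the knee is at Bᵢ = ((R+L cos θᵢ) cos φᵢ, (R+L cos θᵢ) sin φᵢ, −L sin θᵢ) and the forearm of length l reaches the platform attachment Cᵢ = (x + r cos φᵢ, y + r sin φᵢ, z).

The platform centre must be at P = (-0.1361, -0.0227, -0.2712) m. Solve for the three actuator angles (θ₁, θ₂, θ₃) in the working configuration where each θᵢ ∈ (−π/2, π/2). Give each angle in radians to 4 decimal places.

θ₁ = 1.2221, θ₂ = 0.2622, θ₃ = -0.0001

rotate P by −φ1: (-0.1361, -0.0227, -0.2712)
  A=0.2361, B=-0.2712, C=(l²−L²−A²−y'²−z²)/(2L)=-0.1742
  √(A²+B²)=0.3596;  θ1 = -0.8545+2.0765 ≈ 1.2221
rotate P by −φ2: (0.0484, 0.1292, -0.2712)
  A cos θ + B sin θ = C:  0.0516·cos θ + -0.2712·sin θ = -0.0205
  θ2 = atan2(B,A) + arccos(C/0.2761) = 0.2622
arm 3 (φ=240.0°): x'=0.0877, y'=-0.1065
  A=0.0123, B=-0.2712, C=(l²−L²−A²−y'²−z²)/(2L)=0.0123
  √(A²+B²)=0.2715;  θ3 = -1.5255+1.5254 ≈ -0.0001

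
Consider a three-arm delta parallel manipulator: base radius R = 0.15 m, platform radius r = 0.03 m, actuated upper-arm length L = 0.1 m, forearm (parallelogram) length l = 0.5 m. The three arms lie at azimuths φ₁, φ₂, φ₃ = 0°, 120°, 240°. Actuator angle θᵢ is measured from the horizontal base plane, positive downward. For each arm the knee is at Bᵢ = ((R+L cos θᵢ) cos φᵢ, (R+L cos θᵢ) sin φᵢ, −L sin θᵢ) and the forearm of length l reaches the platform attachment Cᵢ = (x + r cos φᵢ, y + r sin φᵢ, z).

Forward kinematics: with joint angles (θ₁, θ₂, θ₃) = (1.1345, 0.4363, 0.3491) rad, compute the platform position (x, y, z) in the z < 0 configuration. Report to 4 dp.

arm 1 at φ=0.0°: e+L cos θ1 = 0.1623;  centre 1 = (0.1623, 0.0000, -0.0906)
φ2=120.0°: virtual centre (-0.1053, 0.1824, -0.0423), radius l
centre 3 = (0.2140·cos240.0°, 0.2140·sin240.0°, -0.0342) = (-0.1070, -0.1853, -0.0342)
subtract pairs → two planes through P
plane₁₂: -0.5351x+0.3648y+0.0967z = 0.0116
det = 0.3948;  x = -0.0224+0.1951z,  y = -0.0010+0.0210z
into |P−centre ₁|² = l²: 1.0385z² + 0.1092z + -0.2077 = 0;  Δ = 0.8747;  z = -0.5029 or 0.3977 → z<0 root = -0.5029
x = -0.1205, y = -0.0116

(-0.1205, -0.0116, -0.5029)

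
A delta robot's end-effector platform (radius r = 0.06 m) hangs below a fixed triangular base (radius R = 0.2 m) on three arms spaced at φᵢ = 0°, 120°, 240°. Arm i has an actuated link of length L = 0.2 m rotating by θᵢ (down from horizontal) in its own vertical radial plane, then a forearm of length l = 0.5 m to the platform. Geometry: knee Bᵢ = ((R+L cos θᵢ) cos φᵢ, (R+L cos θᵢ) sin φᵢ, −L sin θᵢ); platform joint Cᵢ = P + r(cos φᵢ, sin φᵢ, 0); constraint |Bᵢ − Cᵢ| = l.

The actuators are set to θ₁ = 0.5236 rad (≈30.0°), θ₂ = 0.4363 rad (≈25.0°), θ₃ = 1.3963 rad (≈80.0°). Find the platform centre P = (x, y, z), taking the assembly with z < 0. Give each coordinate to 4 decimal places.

(0.0965, 0.1966, -0.5055)

φ1=0.0°: virtual centre (0.3132, 0.0000, -0.1000), radius l
arm 2 at φ=120.0°: ρ2 = 0.3213;  O2 = (-0.1606, 0.2782, -0.0845)
φ3=240.0°: virtual centre (-0.0874, -0.1513, -0.1970), radius l
eliminate P² terms by subtracting sphere 1 from 2 and 3
plane₁₂: -0.9477x+0.5564y+0.0310z = 0.0023
Cramer: x(z) = 0.0285-0.1345z;  y(z) = 0.0526-0.2847z
quadratic in z: (1.0992)z²+(0.2466)z+(-0.1562)=0, √Δ=0.8646 → z ∈ {-0.5055, 0.2811}; z = -0.5055 (taking z<0)
x = 0.0965, y = 0.1966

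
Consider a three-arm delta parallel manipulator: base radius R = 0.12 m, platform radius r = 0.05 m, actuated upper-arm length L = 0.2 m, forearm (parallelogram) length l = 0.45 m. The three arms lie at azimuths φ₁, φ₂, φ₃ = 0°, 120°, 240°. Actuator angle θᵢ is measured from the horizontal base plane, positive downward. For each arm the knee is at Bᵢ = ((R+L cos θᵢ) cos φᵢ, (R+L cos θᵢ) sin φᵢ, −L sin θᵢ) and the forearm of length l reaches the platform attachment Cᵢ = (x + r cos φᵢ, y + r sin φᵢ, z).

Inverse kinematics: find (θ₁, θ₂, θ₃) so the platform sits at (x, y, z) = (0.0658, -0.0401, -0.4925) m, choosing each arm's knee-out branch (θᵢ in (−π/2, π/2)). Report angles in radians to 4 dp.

arm 1 (φ=0.0°): x'=0.0658, y'=-0.0401
  A cos θ + B sin θ = C:  0.0042·cos θ + -0.4925·sin θ = -0.2042
  √(A²+B²)=0.4925;  θ1 = -1.5623+1.9983 ≈ 0.4360
arm 2 (φ=120.0°): x'=-0.0676, y'=-0.0369
  e−x'=0.1376;  (l²−L²−(e−x')²−y'²−z²)/2L = -0.2509
  √(A²+B²)=0.5114;  θ2 = -1.2983+2.0836 ≈ 0.7853
φ3=240.0° → target in arm frame (0.0018, 0.0770)
  A=0.0682, B=-0.4925, C=(l²−L²−A²−y'²−z²)/(2L)=-0.2266
  √(A²+B²)=0.4972;  θ3 = -1.4332+2.0440 ≈ 0.6108

θ₁ = 0.4360, θ₂ = 0.7853, θ₃ = 0.6108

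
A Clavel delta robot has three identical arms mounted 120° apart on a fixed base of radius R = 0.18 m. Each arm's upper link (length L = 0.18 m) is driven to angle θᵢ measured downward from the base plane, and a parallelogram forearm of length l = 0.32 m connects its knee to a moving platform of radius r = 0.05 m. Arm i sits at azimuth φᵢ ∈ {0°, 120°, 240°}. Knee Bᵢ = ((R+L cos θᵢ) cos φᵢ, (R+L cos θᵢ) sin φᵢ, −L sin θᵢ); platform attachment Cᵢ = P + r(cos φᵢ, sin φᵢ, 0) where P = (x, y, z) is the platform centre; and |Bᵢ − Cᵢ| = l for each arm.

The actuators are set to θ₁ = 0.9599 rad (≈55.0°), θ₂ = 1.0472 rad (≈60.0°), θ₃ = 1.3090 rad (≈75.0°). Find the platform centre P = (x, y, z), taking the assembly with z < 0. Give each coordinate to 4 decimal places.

(0.0367, 0.0395, -0.3969)

φ1=0.0°: virtual centre (0.2332, 0.0000, -0.1474), radius l
arm 2 at φ=120.0°: e+L cos θ2 = 0.2200;  S2 = (-0.1100, 0.1905, -0.1559)
φ3=240.0°: virtual centre (-0.0883, -0.1529, -0.1739), radius l
subtract pairs → two planes through P
[-0.6865 0.3811 -0.0169]·P = -0.0034;  [-0.6431 -0.3059 -0.0528]·P = -0.0147
det = 0.4550;  x = 0.0147+-0.0556z,  y = 0.0174+-0.0559z
quadratic in z: (1.0062)z²+(0.3173)z+(-0.0326)=0, √Δ=0.4814 → z ∈ {-0.3969, 0.0816}; z = -0.3969 (taking z<0)
x = 0.0367, y = 0.0395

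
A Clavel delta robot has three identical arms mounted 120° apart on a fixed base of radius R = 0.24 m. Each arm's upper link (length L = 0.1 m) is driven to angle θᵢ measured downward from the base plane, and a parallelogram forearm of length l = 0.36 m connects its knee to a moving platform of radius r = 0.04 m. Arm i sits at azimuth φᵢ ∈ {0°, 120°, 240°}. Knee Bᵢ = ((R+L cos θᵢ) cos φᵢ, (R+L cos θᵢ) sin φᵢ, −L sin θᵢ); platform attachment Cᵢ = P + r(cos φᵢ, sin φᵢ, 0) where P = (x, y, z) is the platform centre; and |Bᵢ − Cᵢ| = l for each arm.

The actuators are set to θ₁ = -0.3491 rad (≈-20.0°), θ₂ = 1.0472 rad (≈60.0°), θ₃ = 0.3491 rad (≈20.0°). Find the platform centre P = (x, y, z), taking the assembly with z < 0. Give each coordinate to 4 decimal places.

φ1=0.0°: virtual centre (0.2940, 0.0000, 0.0342), radius l
φ2=120.0°: virtual centre (-0.1250, 0.2165, -0.0866), radius l
arm 3 at φ=240.0°: (R−r)+L cos θ3 = 0.2940;  centre 3 = (-0.1470, -0.2546, -0.0342)
eliminate P² terms by subtracting sphere 1 from 2 and 3
plane₁₂: -0.8379x+0.4330y+-0.2416z = -0.0176
Cramer: x(z) = 0.0111-0.2254z;  y(z) = -0.0192+0.1217z
into |P−centre ₁|² = l²: 1.0656z² + 0.0545z + -0.0480 = 0;  Δ = 0.2077;  z = -0.2394 or 0.1883 → z<0 root = -0.2394
x = 0.0650, y = -0.0483

(0.0650, -0.0483, -0.2394)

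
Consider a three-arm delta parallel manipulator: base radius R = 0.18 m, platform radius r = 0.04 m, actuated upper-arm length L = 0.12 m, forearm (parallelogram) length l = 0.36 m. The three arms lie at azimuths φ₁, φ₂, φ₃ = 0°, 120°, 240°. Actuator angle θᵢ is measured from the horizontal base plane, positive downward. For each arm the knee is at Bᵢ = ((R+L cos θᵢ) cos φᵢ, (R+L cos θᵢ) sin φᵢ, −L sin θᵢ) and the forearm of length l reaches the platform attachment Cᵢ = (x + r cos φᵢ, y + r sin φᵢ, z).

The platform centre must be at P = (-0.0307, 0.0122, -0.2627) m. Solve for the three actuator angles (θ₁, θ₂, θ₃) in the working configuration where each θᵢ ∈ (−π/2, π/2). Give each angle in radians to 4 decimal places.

arm 1 (φ=0.0°): x'=-0.0307, y'=0.0122
  A cos θ + B sin θ = C:  0.1707·cos θ + -0.2627·sin θ = 0.0704
  θ1 = atan2(B,A) + arccos(C/0.3133) = 0.3495
φ2=120.0° → target in arm frame (0.0259, 0.0205)
  A=0.1141, B=-0.2627, C=(l²−L²−A²−y'²−z²)/(2L)=0.1365
  θ2 = atan2(B,A) + arccos(C/0.2864) = -0.0870
φ3=240.0° → target in arm frame (0.0048, -0.0327)
  e−x'=0.1352;  (l²−L²−(e−x')²−y'²−z²)/2L = 0.1118
  θ3 = atan2(B,A) + arccos(C/0.2955) = 0.0872

θ₁ = 0.3495, θ₂ = -0.0870, θ₃ = 0.0872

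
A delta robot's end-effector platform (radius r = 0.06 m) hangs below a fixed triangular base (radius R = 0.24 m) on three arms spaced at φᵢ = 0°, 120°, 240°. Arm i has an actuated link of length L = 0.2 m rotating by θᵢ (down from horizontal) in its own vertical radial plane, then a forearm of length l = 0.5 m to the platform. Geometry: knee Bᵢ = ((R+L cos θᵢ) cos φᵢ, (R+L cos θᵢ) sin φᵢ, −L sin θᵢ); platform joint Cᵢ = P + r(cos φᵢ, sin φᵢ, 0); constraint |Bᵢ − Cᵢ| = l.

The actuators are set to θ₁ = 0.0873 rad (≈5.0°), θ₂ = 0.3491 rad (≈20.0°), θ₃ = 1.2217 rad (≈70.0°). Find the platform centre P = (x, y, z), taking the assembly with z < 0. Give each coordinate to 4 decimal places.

centre 1 = (0.3792·cos0.0°, 0.3792·sin0.0°, -0.0174) = (0.3792, 0.0000, -0.0174)
φ2=120.0°: virtual centre (-0.1840, 0.3186, -0.0684), radius l
arm 3 at φ=240.0°: (R−r)+L cos θ3 = 0.2484;  centre 3 = (-0.1242, -0.2151, -0.1879)
subtract pairs → two planes through P
linear system: -1.1264x+0.6373y = -0.0041−-0.1019z; -1.0069x+-0.4303y = -0.0471−-0.3410z
det = 1.1263;  x = 0.0282+-0.2319z,  y = 0.0435+-0.2499z
into |P−centre ₁|² = l²: 1.1162z² + 0.1760z + -0.1246 = 0;  Δ = 0.5872;  z = -0.4221 or 0.2644 → z<0 root = -0.4221
x = 0.1261, y = 0.1489

(0.1261, 0.1489, -0.4221)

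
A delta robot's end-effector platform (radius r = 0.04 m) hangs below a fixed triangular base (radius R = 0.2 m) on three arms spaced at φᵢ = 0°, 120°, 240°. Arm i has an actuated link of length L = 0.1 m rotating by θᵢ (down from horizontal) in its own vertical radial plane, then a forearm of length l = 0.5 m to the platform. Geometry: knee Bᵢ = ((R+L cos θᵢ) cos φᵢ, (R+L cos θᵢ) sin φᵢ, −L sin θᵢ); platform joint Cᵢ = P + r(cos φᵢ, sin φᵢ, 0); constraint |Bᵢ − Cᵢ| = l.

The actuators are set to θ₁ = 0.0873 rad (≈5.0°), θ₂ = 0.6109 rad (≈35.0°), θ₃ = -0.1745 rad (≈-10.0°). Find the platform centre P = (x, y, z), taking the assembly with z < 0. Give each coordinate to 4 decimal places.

(0.0183, -0.0821, -0.4389)

arm 1 at φ=0.0°: e+L cos θ1 = 0.2596;  O1 = (0.2596, 0.0000, -0.0087)
O2 = (0.2419·cos120.0°, 0.2419·sin120.0°, -0.0574) = (-0.1210, 0.2095, -0.0574)
φ3=240.0°: virtual centre (-0.1292, -0.2239, 0.0174), radius l
subtract pairs → two planes through P
[-0.7612 0.4190 -0.0973]·P = -0.0057;  [-0.7777 -0.4477 0.0522]·P = -0.0004
Cramer: x(z) = 0.0040-0.0325z;  y(z) = -0.0062+0.1730z
sphere 1 gives Az²+Bz+C=0 with A=1.0310, B=0.0319, C=-0.1846;  B²−4AC=0.7622;  roots -0.4389, 0.4079;  negative root z = -0.4389
x = 0.0183, y = -0.0821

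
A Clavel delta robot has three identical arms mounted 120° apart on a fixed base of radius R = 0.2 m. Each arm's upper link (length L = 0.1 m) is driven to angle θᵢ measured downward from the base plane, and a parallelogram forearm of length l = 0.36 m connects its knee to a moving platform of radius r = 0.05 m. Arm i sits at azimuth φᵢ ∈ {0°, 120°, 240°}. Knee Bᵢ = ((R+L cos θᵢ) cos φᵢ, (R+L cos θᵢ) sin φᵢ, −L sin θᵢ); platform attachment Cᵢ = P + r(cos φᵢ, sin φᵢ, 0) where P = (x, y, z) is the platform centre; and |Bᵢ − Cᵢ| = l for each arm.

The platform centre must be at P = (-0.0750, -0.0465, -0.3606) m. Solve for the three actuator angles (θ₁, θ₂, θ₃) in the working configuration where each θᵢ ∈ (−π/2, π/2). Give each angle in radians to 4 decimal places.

arm 1 (φ=0.0°): x'=-0.0750, y'=-0.0465
  e−x'=0.2250;  (l²−L²−(e−x')²−y'²−z²)/2L = -0.3161
  √(A²+B²)=0.4250;  θ1 = -1.0129+2.4094 ≈ 1.3964
rotate P by −φ2: (-0.0028, 0.0882, -0.3606)
  e−x'=0.1528;  (l²−L²−(e−x')²−y'²−z²)/2L = -0.2078
  γ=atan2(-0.3606,0.1528)=-1.1701;  ψ=arccos(-0.5305)=2.1300;  θ2=γ+ψ≈0.9599
rotate P by −φ3: (0.0778, -0.0417, -0.3606)
  A=0.0722, B=-0.3606, C=(l²−L²−A²−y'²−z²)/(2L)=-0.0869
  θ3 = atan2(B,A) + arccos(C/0.3678) = 0.4364

θ₁ = 1.3964, θ₂ = 0.9599, θ₃ = 0.4364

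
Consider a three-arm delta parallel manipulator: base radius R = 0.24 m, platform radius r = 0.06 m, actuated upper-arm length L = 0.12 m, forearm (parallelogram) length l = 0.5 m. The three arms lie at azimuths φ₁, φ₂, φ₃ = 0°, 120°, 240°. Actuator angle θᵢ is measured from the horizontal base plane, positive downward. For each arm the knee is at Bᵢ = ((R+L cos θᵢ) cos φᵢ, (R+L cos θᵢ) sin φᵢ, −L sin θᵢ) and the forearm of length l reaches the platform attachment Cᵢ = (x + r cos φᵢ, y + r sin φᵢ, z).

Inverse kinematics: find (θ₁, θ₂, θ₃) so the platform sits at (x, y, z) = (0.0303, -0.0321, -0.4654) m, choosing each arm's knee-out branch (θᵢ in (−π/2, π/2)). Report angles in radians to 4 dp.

θ₁ = 0.3490, θ₂ = 0.6981, θ₃ = 0.4362

φ1=0.0° → target in arm frame (0.0303, -0.0321)
  e−x'=0.1497;  (l²−L²−(e−x')²−y'²−z²)/2L = -0.0185
  √(A²+B²)=0.4889;  θ1 = -1.2596+1.6086 ≈ 0.3490
rotate P by −φ2: (-0.0429, -0.0102, -0.4654)
  A cos θ + B sin θ = C:  0.2229·cos θ + -0.4654·sin θ = -0.1284
  γ=atan2(-0.4654,0.2229)=-1.1240;  ψ=arccos(-0.2487)=1.8222;  θ2=γ+ψ≈0.6981
arm 3 (φ=240.0°): x'=0.0126, y'=0.0423
  e−x'=0.1674;  (l²−L²−(e−x')²−y'²−z²)/2L = -0.0450
  √(A²+B²)=0.4946;  θ3 = -1.2256+1.6618 ≈ 0.4362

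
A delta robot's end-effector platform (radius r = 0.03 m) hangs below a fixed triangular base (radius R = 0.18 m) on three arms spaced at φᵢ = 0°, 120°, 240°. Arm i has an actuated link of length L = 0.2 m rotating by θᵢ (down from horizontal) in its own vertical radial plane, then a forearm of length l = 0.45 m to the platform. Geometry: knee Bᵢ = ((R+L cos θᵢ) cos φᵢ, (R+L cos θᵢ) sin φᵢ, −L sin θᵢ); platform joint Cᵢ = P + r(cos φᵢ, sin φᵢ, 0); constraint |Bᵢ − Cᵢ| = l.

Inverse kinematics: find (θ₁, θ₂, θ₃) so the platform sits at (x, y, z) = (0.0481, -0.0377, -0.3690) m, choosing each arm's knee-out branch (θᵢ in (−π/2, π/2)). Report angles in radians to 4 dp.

rotate P by −φ1: (0.0481, -0.0377, -0.3690)
  A=0.1019, B=-0.3690, C=(l²−L²−A²−y'²−z²)/(2L)=0.0363
  √(A²+B²)=0.3828;  θ1 = -1.3014+1.4757 ≈ 0.1744
rotate P by −φ2: (-0.0567, -0.0228, -0.3690)
  e−x'=0.2067;  (l²−L²−(e−x')²−y'²−z²)/2L = -0.0423
  √(A²+B²)=0.4229;  θ2 = -1.0602+1.6709 ≈ 0.6107
rotate P by −φ3: (0.0086, 0.0605, -0.3690)
  A cos θ + B sin θ = C:  0.1414·cos θ + -0.3690·sin θ = 0.0067
  θ3 = atan2(B,A) + arccos(C/0.3952) = 0.3490

θ₁ = 0.1744, θ₂ = 0.6107, θ₃ = 0.3490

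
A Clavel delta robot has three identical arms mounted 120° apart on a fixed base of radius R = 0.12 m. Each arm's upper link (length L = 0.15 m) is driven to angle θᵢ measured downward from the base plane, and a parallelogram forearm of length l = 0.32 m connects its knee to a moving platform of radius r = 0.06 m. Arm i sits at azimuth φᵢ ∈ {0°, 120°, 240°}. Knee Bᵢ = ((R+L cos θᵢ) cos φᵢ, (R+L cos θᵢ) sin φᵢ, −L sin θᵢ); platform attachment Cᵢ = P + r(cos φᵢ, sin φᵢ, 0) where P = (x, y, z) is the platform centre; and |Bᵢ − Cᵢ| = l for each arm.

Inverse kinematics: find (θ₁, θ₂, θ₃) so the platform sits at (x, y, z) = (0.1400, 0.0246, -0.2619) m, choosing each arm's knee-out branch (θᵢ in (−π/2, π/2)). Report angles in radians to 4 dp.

arm 1 (φ=0.0°): x'=0.1400, y'=0.0246
  e−x'=-0.0800;  (l²−L²−(e−x')²−y'²−z²)/2L = 0.0143
  θ1 = atan2(B,A) + arccos(C/0.2738) = -0.3489
arm 2 (φ=120.0°): x'=-0.0487, y'=-0.1335
  A=0.1087, B=-0.2619, C=(l²−L²−A²−y'²−z²)/(2L)=-0.0611
  γ=atan2(-0.2619,0.1087)=-1.1774;  ψ=arccos(-0.2156)=1.7881;  θ2=γ+ψ≈0.6107
rotate P by −φ3: (-0.0913, 0.1089, -0.2619)
  A cos θ + B sin θ = C:  0.1513·cos θ + -0.2619·sin θ = -0.0782
  θ3 = atan2(B,A) + arccos(C/0.3025) = 0.7853

θ₁ = -0.3489, θ₂ = 0.6107, θ₃ = 0.7853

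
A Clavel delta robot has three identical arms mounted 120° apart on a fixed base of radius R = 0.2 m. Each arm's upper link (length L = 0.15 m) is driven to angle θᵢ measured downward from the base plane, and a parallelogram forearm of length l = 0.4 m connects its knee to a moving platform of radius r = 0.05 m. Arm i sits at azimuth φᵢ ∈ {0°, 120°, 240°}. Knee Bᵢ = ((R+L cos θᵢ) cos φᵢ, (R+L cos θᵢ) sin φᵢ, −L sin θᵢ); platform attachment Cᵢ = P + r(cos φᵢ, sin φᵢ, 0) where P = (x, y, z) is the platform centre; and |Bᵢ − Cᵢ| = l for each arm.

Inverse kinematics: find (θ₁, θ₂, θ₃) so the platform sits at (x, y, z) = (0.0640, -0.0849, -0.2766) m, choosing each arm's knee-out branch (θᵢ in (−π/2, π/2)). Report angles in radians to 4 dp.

θ₁ = -0.2617, θ₂ = 0.7854, θ₃ = -0.0872

arm 1 (φ=0.0°): x'=0.0640, y'=-0.0849
  A=0.0860, B=-0.2766, C=(l²−L²−A²−y'²−z²)/(2L)=0.1546
  √(A²+B²)=0.2897;  θ1 = -1.2694+1.0077 ≈ -0.2617
arm 2 (φ=120.0°): x'=-0.1055, y'=-0.0130
  A cos θ + B sin θ = C:  0.2555·cos θ + -0.2766·sin θ = -0.0149
  √(A²+B²)=0.3766;  θ2 = -0.8250+1.6104 ≈ 0.7854
arm 3 (φ=240.0°): x'=0.0415, y'=0.0979
  A cos θ + B sin θ = C:  0.1085·cos θ + -0.2766·sin θ = 0.1322
  θ3 = atan2(B,A) + arccos(C/0.2971) = -0.0872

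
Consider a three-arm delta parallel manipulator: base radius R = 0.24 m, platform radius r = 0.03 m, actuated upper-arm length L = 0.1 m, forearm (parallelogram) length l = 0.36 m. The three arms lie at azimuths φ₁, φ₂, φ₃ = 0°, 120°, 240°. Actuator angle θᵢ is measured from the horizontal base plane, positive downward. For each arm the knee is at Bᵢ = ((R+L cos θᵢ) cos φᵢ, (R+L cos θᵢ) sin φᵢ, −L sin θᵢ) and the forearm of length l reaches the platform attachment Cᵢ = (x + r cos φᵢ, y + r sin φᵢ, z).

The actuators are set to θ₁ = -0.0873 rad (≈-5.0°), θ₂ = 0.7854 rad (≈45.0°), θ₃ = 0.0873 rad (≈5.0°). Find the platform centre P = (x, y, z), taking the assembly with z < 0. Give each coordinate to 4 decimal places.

(0.0305, -0.0388, -0.2153)

arm 1 at φ=0.0°: ρ1 = 0.3096;  centre 1 = (0.3096, 0.0000, 0.0087)
arm 2 at φ=120.0°: ρ2 = 0.2807;  centre 2 = (-0.1404, 0.2431, -0.0707)
φ3=240.0°: virtual centre (-0.1548, -0.2681, -0.0087), radius l
subtract pairs → two planes through P
linear system: -0.8999x+0.4862y = -0.0121−-0.1589z; -0.9289x+-0.5363y = 0.0000−-0.0349z
Cramer: x(z) = 0.0070-0.1093z;  y(z) = -0.0121+0.1243z
into |P−centre ₁|² = l²: 1.0274z² + 0.0457z + -0.0378 = 0;  Δ = 0.1574;  z = -0.2153 or 0.1708 → z<0 root = -0.2153
x = 0.0305, y = -0.0388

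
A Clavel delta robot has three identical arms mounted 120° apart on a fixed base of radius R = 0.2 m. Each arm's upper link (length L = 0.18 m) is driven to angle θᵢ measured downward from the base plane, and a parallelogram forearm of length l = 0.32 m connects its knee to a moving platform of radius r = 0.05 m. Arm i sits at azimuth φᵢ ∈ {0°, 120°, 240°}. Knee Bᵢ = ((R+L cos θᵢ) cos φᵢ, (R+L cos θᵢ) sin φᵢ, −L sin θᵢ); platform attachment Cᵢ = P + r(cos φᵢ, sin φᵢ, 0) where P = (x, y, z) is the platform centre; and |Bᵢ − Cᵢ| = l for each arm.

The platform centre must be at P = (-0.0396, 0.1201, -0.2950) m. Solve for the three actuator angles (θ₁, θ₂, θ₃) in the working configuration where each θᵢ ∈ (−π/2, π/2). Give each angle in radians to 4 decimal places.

φ1=0.0° → target in arm frame (-0.0396, 0.1201)
  e−x'=0.1896;  (l²−L²−(e−x')²−y'²−z²)/2L = -0.1872
  θ1 = atan2(B,A) + arccos(C/0.3507) = 1.1344
rotate P by −φ2: (0.1238, -0.0258, -0.2950)
  A cos θ + B sin θ = C:  0.0262·cos θ + -0.2950·sin θ = -0.0510
  √(A²+B²)=0.2962;  θ2 = -1.4822+1.7440 ≈ 0.2618
arm 3 (φ=240.0°): x'=-0.0842, y'=-0.0943
  e−x'=0.2342;  (l²−L²−(e−x')²−y'²−z²)/2L = -0.2244
  √(A²+B²)=0.3767;  θ3 = -0.8998+2.2090 ≈ 1.3092

θ₁ = 1.1344, θ₂ = 0.2618, θ₃ = 1.3092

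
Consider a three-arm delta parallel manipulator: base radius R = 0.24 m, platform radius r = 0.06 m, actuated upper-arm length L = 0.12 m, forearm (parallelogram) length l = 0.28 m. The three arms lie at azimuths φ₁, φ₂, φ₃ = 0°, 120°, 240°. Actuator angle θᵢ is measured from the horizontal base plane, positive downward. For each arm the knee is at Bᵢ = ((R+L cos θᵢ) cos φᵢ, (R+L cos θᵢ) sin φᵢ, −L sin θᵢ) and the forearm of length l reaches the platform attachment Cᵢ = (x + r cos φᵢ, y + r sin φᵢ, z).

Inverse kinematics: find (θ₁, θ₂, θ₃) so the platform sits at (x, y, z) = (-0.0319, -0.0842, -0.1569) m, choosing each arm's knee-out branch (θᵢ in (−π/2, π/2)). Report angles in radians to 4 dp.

φ1=0.0° → target in arm frame (-0.0319, -0.0842)
  A=0.2119, B=-0.1569, C=(l²−L²−A²−y'²−z²)/(2L)=-0.0525
  √(A²+B²)=0.2637;  θ1 = -0.6374+1.7714 ≈ 1.1340
arm 2 (φ=120.0°): x'=-0.0570, y'=0.0697
  e−x'=0.2370;  (l²−L²−(e−x')²−y'²−z²)/2L = -0.0901
  θ2 = atan2(B,A) + arccos(C/0.2842) = 1.3087
arm 3 (φ=240.0°): x'=0.0889, y'=0.0145
  A=0.0911, B=-0.1569, C=(l²−L²−A²−y'²−z²)/(2L)=0.1286
  √(A²+B²)=0.1814;  θ3 = -1.0446+0.7829 ≈ -0.2617

θ₁ = 1.1340, θ₂ = 1.3087, θ₃ = -0.2617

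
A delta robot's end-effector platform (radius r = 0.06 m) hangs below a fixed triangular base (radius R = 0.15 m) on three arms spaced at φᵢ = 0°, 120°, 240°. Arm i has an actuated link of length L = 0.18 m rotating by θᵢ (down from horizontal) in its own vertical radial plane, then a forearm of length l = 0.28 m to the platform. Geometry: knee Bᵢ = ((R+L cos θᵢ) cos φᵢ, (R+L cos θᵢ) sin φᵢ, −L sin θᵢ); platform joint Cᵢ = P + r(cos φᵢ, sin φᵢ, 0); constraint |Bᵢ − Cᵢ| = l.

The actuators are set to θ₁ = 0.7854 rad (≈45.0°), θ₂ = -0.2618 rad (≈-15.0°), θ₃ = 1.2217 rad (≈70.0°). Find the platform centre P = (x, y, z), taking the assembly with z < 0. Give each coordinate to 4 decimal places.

(-0.0155, 0.1412, -0.1926)

φ1=0.0°: virtual centre (0.2173, 0.0000, -0.1273), radius l
O2 = (0.2639·cos120.0°, 0.2639·sin120.0°, 0.0466) = (-0.1319, 0.2285, 0.0466)
O3 = (0.1516·cos240.0°, 0.1516·sin240.0°, -0.1691) = (-0.0758, -0.1313, -0.1691)
|O₂|²−|O₁|² = 0.0084;  |O₃|²−|O₁|² = -0.0118
[-0.6984 0.4570 0.3477]·P = 0.0084;  [-0.5861 -0.2625 -0.0837]·P = -0.0118
Cramer: x(z) = 0.0071+0.1175z;  y(z) = 0.0292-0.5813z
quadratic in z: (1.3517)z²+(0.1712)z+(-0.0172)=0, √Δ=0.3495 → z ∈ {-0.1926, 0.0660}; z = -0.1926 (taking z<0)
x = -0.0155, y = 0.1412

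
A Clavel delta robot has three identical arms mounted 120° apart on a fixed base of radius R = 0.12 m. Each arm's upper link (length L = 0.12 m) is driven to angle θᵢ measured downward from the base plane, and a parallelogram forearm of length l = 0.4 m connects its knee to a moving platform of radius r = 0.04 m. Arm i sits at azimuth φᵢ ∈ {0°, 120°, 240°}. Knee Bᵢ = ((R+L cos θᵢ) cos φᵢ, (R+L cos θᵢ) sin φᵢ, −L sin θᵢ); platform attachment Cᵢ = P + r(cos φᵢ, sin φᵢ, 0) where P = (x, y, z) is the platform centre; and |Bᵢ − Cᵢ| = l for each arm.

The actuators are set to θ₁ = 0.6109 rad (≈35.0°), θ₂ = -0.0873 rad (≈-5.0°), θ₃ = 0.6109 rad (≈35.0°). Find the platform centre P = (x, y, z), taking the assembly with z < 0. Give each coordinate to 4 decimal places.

(-0.0551, 0.0954, -0.3794)

arm 1 at φ=0.0°: e+L cos θ1 = 0.1783;  centre 1 = (0.1783, 0.0000, -0.0688)
φ2=120.0°: virtual centre (-0.0998, 0.1728, 0.0105), radius l
centre 3 = (0.1783·cos240.0°, 0.1783·sin240.0°, -0.0688) = (-0.0891, -0.1544, -0.0688)
eliminate P² terms by subtracting sphere 1 from 2 and 3
linear system: -0.5561x+0.3456y = 0.0034−0.1586z; -0.5349x+-0.3088y = 0.0000−0.0000z
det = 0.3566;  x = -0.0029+0.1373z,  y = 0.0051+-0.2379z
into |P−centre ₁|² = l²: 1.0754z² + 0.0855z + -0.1224 = 0;  Δ = 0.5338;  z = -0.3794 or 0.2999 → z<0 root = -0.3794
x = -0.0551, y = 0.0954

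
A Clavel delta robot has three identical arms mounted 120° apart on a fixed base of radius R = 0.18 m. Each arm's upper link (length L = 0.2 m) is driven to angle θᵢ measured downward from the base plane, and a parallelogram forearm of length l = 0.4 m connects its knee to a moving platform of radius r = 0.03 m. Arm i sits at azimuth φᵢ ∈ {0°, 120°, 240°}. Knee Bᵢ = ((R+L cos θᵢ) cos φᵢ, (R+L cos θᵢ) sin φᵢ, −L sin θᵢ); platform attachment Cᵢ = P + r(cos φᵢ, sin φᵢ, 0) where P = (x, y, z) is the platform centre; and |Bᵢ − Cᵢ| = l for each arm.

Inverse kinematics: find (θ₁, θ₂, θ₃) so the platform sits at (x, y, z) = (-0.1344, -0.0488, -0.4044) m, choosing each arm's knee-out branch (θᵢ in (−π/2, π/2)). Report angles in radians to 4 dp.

θ₁ = 1.3090, θ₂ = 0.7854, θ₃ = 0.4362

rotate P by −φ1: (-0.1344, -0.0488, -0.4044)
  A=0.2844, B=-0.4044, C=(l²−L²−A²−y'²−z²)/(2L)=-0.3170
  √(A²+B²)=0.4944;  θ1 = -0.9579+2.2669 ≈ 1.3090
arm 2 (φ=120.0°): x'=0.0249, y'=0.1408
  e−x'=0.1251;  (l²−L²−(e−x')²−y'²−z²)/2L = -0.1975
  √(A²+B²)=0.4233;  θ2 = -1.2709+2.0562 ≈ 0.7854
arm 3 (φ=240.0°): x'=0.1095, y'=-0.0920
  A cos θ + B sin θ = C:  0.0405·cos θ + -0.4044·sin θ = -0.1341
  √(A²+B²)=0.4064;  θ3 = -1.4709+1.9071 ≈ 0.4362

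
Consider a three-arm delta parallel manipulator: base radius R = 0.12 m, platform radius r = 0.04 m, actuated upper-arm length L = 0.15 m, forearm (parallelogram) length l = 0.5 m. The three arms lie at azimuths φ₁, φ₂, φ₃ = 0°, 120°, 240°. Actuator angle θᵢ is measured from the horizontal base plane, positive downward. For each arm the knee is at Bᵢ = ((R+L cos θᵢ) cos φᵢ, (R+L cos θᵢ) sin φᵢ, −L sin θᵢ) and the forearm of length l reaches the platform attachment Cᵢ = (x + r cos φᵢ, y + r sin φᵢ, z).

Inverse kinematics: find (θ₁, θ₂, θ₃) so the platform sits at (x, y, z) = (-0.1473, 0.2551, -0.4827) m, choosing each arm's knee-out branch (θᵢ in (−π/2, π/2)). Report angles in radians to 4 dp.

φ1=0.0° → target in arm frame (-0.1473, 0.2551)
  A=0.2273, B=-0.4827, C=(l²−L²−A²−y'²−z²)/(2L)=-0.4075
  γ=atan2(-0.4827,0.2273)=-1.1307;  ψ=arccos(-0.7637)=2.4398;  θ1=γ+ψ≈1.3091
arm 2 (φ=120.0°): x'=0.2946, y'=0.0000
  A=-0.2146, B=-0.4827, C=(l²−L²−A²−y'²−z²)/(2L)=-0.1718
  γ=atan2(-0.4827,-0.2146)=-1.9891;  ψ=arccos(-0.3252)=1.9021;  θ2=γ+ψ≈-0.0870
rotate P by −φ3: (-0.1473, -0.2551, -0.4827)
  A=0.2273, B=-0.4827, C=(l²−L²−A²−y'²−z²)/(2L)=-0.4075
  γ=atan2(-0.4827,0.2273)=-1.1307;  ψ=arccos(-0.7637)=2.4398;  θ3=γ+ψ≈1.3091

θ₁ = 1.3091, θ₂ = -0.0870, θ₃ = 1.3091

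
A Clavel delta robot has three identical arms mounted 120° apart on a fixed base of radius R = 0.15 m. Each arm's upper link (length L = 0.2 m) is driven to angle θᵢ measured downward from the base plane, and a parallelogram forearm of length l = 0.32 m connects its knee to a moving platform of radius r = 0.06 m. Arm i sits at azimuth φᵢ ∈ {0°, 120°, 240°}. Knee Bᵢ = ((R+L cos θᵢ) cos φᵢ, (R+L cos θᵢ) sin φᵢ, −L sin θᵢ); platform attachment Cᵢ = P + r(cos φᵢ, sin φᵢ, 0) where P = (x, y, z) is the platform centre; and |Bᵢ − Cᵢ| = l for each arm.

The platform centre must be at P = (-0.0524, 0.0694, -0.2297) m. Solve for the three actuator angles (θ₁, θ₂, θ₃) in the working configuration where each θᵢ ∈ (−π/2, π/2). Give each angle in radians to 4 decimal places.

rotate P by −φ1: (-0.0524, 0.0694, -0.2297)
  A cos θ + B sin θ = C:  0.1424·cos θ + -0.2297·sin θ = -0.0386
  θ1 = atan2(B,A) + arccos(C/0.2703) = 0.6984
rotate P by −φ2: (0.0863, 0.0107, -0.2297)
  A=0.0037, B=-0.2297, C=(l²−L²−A²−y'²−z²)/(2L)=0.0238
  √(A²+B²)=0.2297;  θ2 = -1.5547+1.4671 ≈ -0.0876
rotate P by −φ3: (-0.0339, -0.0801, -0.2297)
  A cos θ + B sin θ = C:  0.1239·cos θ + -0.2297·sin θ = -0.0303
  θ3 = atan2(B,A) + arccos(C/0.2610) = 0.6111

θ₁ = 0.6984, θ₂ = -0.0876, θ₃ = 0.6111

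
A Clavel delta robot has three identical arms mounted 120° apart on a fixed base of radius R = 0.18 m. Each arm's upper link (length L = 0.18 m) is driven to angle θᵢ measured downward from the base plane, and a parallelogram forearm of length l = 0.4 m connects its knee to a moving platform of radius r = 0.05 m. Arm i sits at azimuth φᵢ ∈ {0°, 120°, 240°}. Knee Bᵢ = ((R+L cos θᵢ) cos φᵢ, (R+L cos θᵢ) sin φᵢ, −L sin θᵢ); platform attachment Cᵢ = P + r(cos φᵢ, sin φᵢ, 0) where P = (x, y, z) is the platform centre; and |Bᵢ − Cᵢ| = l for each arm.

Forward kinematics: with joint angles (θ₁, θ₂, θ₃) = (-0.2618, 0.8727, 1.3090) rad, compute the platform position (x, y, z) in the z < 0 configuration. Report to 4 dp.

(0.1991, 0.0760, -0.3319)

O1 = (0.3039·cos0.0°, 0.3039·sin0.0°, 0.0466) = (0.3039, 0.0000, 0.0466)
φ2=120.0°: virtual centre (-0.1228, 0.2128, -0.1379), radius l
φ3=240.0°: virtual centre (-0.0883, -0.1529, -0.1739), radius l
|O₂|²−|O₁|² = -0.0151;  |O₃|²−|O₁|² = -0.0331
[-0.8534 0.4256 -0.3690]·P = -0.0151;  [-0.7843 -0.3059 -0.4409]·P = -0.0331
Cramer: x(z) = 0.0315-0.5052z;  y(z) = 0.0275-0.1461z
into |P−O₁|² = l²: 1.2766z² + 0.1740z + -0.0829 = 0;  Δ = 0.4534;  z = -0.3319 or 0.1956 → z<0 root = -0.3319
x = 0.1991, y = 0.0760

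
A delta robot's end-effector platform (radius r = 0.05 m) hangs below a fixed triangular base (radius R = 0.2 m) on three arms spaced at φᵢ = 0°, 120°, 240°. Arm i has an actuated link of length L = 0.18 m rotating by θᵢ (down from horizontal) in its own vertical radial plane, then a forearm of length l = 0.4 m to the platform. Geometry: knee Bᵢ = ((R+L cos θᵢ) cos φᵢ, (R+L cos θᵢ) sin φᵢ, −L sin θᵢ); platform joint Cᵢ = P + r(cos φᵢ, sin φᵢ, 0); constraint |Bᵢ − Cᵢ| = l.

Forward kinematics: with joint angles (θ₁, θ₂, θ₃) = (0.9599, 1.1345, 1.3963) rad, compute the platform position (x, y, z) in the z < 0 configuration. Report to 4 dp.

(0.0548, 0.0423, -0.4922)

arm 1 at φ=0.0°: ρ1 = 0.2532;  centre 1 = (0.2532, 0.0000, -0.1474)
arm 2 at φ=120.0°: ρ2 = 0.2261;  centre 2 = (-0.1130, 0.1958, -0.1631)
arm 3 at φ=240.0°: ρ3 = 0.1813;  centre 3 = (-0.0906, -0.1570, -0.1773)
eliminate P² terms by subtracting sphere 1 from 2 and 3
[-0.7326 0.3916 -0.0314]·P = -0.0082;  [-0.6877 -0.3139 -0.0596]·P = -0.0216
det = 0.4993;  x = 0.0221+-0.0665z,  y = 0.0205+-0.0443z
into |P−centre ₁|² = l²: 1.0064z² + 0.3238z + -0.0844 = 0;  Δ = 0.4446;  z = -0.4922 or 0.1704 → z<0 root = -0.4922
x = 0.0548, y = 0.0423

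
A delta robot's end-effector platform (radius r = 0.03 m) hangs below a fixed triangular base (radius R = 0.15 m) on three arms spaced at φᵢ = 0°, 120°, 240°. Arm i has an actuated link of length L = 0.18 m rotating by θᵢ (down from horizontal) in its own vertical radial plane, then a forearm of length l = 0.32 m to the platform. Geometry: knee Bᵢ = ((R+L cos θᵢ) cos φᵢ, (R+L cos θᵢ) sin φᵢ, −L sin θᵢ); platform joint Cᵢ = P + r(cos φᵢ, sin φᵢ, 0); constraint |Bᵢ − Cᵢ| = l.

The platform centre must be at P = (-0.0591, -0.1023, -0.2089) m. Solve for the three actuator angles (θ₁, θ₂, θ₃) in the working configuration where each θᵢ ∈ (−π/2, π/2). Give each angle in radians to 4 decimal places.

θ₁ = 0.8728, θ₂ = 0.8726, θ₃ = -0.3492

arm 1 (φ=0.0°): x'=-0.0591, y'=-0.1023
  e−x'=0.1791;  (l²−L²−(e−x')²−y'²−z²)/2L = -0.0449
  γ=atan2(-0.2089,0.1791)=-0.8621;  ψ=arccos(-0.1633)=1.7349;  θ1=γ+ψ≈0.8728
arm 2 (φ=120.0°): x'=-0.0590, y'=0.1023
  A cos θ + B sin θ = C:  0.1790·cos θ + -0.2089·sin θ = -0.0449
  γ=atan2(-0.2089,0.1790)=-0.8622;  ψ=arccos(-0.1632)=1.7348;  θ2=γ+ψ≈0.8726
rotate P by −φ3: (0.1181, 0.0000, -0.2089)
  e−x'=0.0019;  (l²−L²−(e−x')²−y'²−z²)/2L = 0.0732
  √(A²+B²)=0.2089;  θ3 = -1.5619+1.2127 ≈ -0.3492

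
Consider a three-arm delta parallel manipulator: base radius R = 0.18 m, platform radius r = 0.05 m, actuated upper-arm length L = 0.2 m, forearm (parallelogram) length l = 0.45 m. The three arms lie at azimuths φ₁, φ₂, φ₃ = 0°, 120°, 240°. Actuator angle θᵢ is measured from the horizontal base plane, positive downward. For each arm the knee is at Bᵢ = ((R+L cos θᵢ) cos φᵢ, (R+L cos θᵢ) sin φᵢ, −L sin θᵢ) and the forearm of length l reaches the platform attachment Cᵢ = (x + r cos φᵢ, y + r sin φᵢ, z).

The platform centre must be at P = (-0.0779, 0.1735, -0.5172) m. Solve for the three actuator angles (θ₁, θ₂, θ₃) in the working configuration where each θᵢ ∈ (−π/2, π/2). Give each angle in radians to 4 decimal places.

θ₁ = 1.3091, θ₂ = 0.4362, θ₃ = 1.3965

φ1=0.0° → target in arm frame (-0.0779, 0.1735)
  A=0.2079, B=-0.5172, C=(l²−L²−A²−y'²−z²)/(2L)=-0.4458
  θ1 = atan2(B,A) + arccos(C/0.5574) = 1.3091
φ2=120.0° → target in arm frame (0.1892, -0.0193)
  e−x'=-0.0592;  (l²−L²−(e−x')²−y'²−z²)/2L = -0.2722
  θ2 = atan2(B,A) + arccos(C/0.5206) = 0.4362
arm 3 (φ=240.0°): x'=-0.1113, y'=-0.1542
  A=0.2413, B=-0.5172, C=(l²−L²−A²−y'²−z²)/(2L)=-0.4675
  γ=atan2(-0.5172,0.2413)=-1.1343;  ψ=arccos(-0.8192)=2.5307;  θ3=γ+ψ≈1.3965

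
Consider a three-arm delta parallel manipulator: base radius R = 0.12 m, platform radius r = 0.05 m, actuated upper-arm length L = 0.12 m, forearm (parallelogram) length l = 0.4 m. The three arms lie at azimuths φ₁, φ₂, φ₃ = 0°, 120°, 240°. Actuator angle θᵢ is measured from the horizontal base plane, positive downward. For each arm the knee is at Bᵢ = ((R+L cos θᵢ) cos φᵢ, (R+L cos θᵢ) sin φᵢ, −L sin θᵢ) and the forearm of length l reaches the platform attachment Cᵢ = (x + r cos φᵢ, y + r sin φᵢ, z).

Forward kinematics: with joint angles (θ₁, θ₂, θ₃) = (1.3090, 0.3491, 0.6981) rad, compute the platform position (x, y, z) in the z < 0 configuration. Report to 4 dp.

(-0.1521, 0.0505, -0.4214)

S1 = (0.1011·cos0.0°, 0.1011·sin0.0°, -0.1159) = (0.1011, 0.0000, -0.1159)
φ2=120.0°: virtual centre (-0.0914, 0.1583, -0.0410), radius l
arm 3 at φ=240.0°: e+L cos θ3 = 0.1619;  S3 = (-0.0810, -0.1402, -0.0771)
eliminate P² terms by subtracting sphere 1 from 2 and 3
[-0.3849 0.3166 0.1497]·P = 0.0114;  [-0.3640 -0.2805 0.0776]·P = 0.0085
det = 0.2232;  x = -0.0265+0.2982z,  y = 0.0040+-0.1105z
quadratic in z: (1.1011)z²+(0.1549)z+(-0.1303)=0, √Δ=0.7732 → z ∈ {-0.4214, 0.2808}; z = -0.4214 (taking z<0)
x = -0.1521, y = 0.0505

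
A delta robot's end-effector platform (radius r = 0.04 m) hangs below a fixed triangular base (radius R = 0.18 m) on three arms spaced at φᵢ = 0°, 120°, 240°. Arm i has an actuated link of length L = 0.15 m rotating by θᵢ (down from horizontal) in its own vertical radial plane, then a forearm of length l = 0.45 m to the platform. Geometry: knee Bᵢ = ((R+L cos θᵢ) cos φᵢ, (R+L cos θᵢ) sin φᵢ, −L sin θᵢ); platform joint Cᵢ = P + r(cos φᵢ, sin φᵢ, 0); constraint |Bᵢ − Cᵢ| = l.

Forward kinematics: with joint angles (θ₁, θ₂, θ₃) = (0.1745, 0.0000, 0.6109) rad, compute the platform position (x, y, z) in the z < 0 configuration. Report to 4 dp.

arm 1 at φ=0.0°: (R−r)+L cos θ1 = 0.2877;  O1 = (0.2877, 0.0000, -0.0260)
arm 2 at φ=120.0°: (R−r)+L cos θ2 = 0.2900;  O2 = (-0.1450, 0.2511, 0.0000)
φ3=240.0°: virtual centre (-0.1314, -0.2277, -0.0860), radius l
eliminate P² terms by subtracting sphere 1 from 2 and 3
plane₁₂: -0.8654x+0.5023y+0.0521z = 0.0006
det = 0.8151;  x = 0.0039+-0.0449z,  y = 0.0080+-0.1810z
sphere 1 gives Az²+Bz+C=0 with A=1.0348, B=0.0746, C=-0.1212;  B²−4AC=0.5073;  roots -0.3802, 0.3081;  negative root z = -0.3802
x = 0.0210, y = 0.0769

(0.0210, 0.0769, -0.3802)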